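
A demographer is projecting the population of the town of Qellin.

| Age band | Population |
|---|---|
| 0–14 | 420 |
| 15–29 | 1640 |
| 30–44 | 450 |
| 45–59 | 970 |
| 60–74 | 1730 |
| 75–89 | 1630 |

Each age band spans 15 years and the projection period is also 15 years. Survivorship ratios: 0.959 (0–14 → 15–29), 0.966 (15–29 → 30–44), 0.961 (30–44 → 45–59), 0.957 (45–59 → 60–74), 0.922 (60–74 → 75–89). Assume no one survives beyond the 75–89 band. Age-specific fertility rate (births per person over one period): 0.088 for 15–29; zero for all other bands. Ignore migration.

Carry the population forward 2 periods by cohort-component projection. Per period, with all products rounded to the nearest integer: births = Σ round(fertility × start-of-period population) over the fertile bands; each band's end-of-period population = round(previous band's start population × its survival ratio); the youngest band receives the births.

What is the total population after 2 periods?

3353

Period 1:
Births: 1640 * 0.088 = 144
15–29: 420 * 0.959 = 403
30–44: 1640 * 0.966 = 1584
45–59: 450 * 0.961 = 432
60–74: 970 * 0.957 = 928
75–89: 1730 * 0.922 = 1595
Population now: 0–14=144, 15–29=403, 30–44=1584, 45–59=432, 60–74=928, 75–89=1595
Period 2:
Births: 403 * 0.088 = 35
15–29: 144 * 0.959 = 138
30–44: 403 * 0.966 = 389
45–59: 1584 * 0.961 = 1522
60–74: 432 * 0.957 = 413
75–89: 928 * 0.922 = 856
Population now: 0–14=35, 15–29=138, 30–44=389, 45–59=1522, 60–74=413, 75–89=856
Total after period 2: 35 + 138 + 389 + 1522 + 413 + 856 = 3353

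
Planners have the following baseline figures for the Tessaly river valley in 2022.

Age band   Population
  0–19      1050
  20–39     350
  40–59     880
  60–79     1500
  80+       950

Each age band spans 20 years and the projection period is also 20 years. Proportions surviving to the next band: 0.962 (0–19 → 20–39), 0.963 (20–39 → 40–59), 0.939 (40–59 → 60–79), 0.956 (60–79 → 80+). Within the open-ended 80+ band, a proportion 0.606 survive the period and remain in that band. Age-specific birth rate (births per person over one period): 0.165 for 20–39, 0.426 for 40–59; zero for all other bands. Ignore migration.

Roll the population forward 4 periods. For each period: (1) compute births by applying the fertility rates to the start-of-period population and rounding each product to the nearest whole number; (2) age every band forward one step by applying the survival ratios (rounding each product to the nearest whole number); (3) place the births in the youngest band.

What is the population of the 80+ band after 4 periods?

[period 1]
Births: 350 * 0.165 = 58, 880 * 0.426 = 375 → 433
20–39: 1050 * 0.962 = 1010
40–59: 350 * 0.963 = 337
60–79: 880 * 0.939 = 826
80+: 1500 * 0.956 + 950 * 0.606 = 1434 + 576 = 2010
Giving 433 / 1010 / 337 / 826 / 2010.
[period 2]
Births: 1010 * 0.165 = 167, 337 * 0.426 = 144 → 311
20–39: 433 * 0.962 = 417
40–59: 1010 * 0.963 = 973
60–79: 337 * 0.939 = 316
80+: 826 * 0.956 + 2010 * 0.606 = 790 + 1218 = 2008
Giving 311 / 417 / 973 / 316 / 2008.
[period 3]
Births: 417 * 0.165 = 69, 973 * 0.426 = 414 → 483
20–39: 311 * 0.962 = 299
40–59: 417 * 0.963 = 402
60–79: 973 * 0.939 = 914
80+: 316 * 0.956 + 2008 * 0.606 = 302 + 1217 = 1519
Giving 483 / 299 / 402 / 914 / 1519.
[period 4]
Births: 299 * 0.165 = 49, 402 * 0.426 = 171 → 220
20–39: 483 * 0.962 = 465
40–59: 299 * 0.963 = 288
60–79: 402 * 0.939 = 377
80+: 914 * 0.956 + 1519 * 0.606 = 874 + 921 = 1795
Giving 220 / 465 / 288 / 377 / 1795.

1795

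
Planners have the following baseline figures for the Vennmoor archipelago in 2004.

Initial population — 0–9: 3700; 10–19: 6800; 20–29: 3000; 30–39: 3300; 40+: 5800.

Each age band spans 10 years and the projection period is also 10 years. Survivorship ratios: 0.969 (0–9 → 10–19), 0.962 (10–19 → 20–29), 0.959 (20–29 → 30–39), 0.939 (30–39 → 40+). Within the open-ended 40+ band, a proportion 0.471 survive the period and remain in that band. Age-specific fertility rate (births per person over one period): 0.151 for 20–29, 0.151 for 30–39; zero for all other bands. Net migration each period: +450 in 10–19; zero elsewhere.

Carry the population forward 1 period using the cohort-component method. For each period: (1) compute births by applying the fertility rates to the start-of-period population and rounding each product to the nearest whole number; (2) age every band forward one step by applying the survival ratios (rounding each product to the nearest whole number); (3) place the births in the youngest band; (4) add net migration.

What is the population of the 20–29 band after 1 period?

6542

Period 1:
Births: 3000 * 0.151 = 453  |  3300 * 0.151 = 498 — total 951
10–19: 3700 * 0.969 = 3585
20–29: 6800 * 0.962 = 6542
30–39: 3000 * 0.959 = 2877
40+: 3300 * 0.939 + 5800 * 0.471 = 3099 + 2732 = 5831
Net migration: 10–19 + 450 → 4035
Population now: 0–9=951, 10–19=4035, 20–29=6542, 30–39=2877, 40+=5831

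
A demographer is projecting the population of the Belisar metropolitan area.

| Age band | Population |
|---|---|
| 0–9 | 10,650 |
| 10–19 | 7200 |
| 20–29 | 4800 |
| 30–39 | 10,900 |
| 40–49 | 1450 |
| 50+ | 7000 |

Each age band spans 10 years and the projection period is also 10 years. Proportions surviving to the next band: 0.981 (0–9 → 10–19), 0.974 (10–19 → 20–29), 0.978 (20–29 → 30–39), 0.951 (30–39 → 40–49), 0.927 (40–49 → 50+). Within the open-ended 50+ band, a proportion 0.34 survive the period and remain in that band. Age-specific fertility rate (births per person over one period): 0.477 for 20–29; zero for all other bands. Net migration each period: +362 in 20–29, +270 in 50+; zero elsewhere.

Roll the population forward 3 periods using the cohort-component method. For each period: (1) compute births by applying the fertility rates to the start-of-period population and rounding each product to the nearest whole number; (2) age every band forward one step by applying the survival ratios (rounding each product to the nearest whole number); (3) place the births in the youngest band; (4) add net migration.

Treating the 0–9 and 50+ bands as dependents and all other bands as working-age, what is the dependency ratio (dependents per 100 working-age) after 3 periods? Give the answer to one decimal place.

(Groups numbered youngest = 1 to oldest = 6.)
— Period 1 —
Births: 4800 × 0.477 = 2290
Group 2: 10650 × 0.981 = 10448
Group 3: 7200 × 0.974 = 7013
Group 4: 4800 × 0.978 = 4694
Group 5: 10900 × 0.951 = 10366
Group 6: 1450 × 0.927 + 7000 × 0.34 = 1344 + 2380 = 3724
Net migration: Group 3 + 362 → 7375; Group 6 + 270 → 3994
Giving 2290 / 10448 / 7375 / 4694 / 10366 / 3994.
— Period 2 —
Births: 7375 × 0.477 = 3518
Group 2: 2290 × 0.981 = 2246
Group 3: 10448 × 0.974 = 10176
Group 4: 7375 × 0.978 = 7213
Group 5: 4694 × 0.951 = 4464
Group 6: 10366 × 0.927 + 3994 × 0.34 = 9609 + 1358 = 10967
Net migration: Group 3 + 362 → 10538; Group 6 + 270 → 11237
Giving 3518 / 2246 / 10538 / 7213 / 4464 / 11237.
— Period 3 —
Births: 10538 × 0.477 = 5027
Group 2: 3518 × 0.981 = 3451
Group 3: 2246 × 0.974 = 2188
Group 4: 10538 × 0.978 = 10306
Group 5: 7213 × 0.951 = 6860
Group 6: 4464 × 0.927 + 11237 × 0.34 = 4138 + 3821 = 7959
Net migration: Group 3 + 362 → 2550; Group 6 + 270 → 8229
Giving 5027 / 3451 / 2550 / 10306 / 6860 / 8229.
Dependents (band 0–9 + band 50+) = 5027 + 8229 = 13256; working-age = 23167; ratio = 13256/23167 × 100 = 57.2

57.2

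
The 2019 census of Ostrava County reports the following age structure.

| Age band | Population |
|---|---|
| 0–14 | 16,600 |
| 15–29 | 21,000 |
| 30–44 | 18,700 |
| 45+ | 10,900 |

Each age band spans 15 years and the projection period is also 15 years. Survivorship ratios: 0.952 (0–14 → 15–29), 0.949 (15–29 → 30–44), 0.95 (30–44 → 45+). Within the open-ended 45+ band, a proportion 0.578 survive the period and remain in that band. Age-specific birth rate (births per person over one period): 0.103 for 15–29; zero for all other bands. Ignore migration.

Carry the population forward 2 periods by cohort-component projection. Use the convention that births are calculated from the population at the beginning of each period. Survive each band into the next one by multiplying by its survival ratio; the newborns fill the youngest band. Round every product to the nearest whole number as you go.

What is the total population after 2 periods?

Let group 1 be 0–14 through group 4 = 45+.
— Period 1 —
Births: 21000 × 0.103 = 2163
Group 2: 16600 × 0.952 = 15803
Group 3: 21000 × 0.949 = 19929
Group 4: 18700 × 0.95 + 10900 × 0.578 = 17765 + 6300 = 24065
Population now: 0–14=2163, 15–29=15803, 30–44=19929, 45+=24065
— Period 2 —
Births: 15803 × 0.103 = 1628
Group 2: 2163 × 0.952 = 2059
Group 3: 15803 × 0.949 = 14997
Group 4: 19929 × 0.95 + 24065 × 0.578 = 18933 + 13910 = 32843
Population now: 0–14=1628, 15–29=2059, 30–44=14997, 45+=32843
Total after period 2: 1628 + 2059 + 14997 + 32843 = 51527

51527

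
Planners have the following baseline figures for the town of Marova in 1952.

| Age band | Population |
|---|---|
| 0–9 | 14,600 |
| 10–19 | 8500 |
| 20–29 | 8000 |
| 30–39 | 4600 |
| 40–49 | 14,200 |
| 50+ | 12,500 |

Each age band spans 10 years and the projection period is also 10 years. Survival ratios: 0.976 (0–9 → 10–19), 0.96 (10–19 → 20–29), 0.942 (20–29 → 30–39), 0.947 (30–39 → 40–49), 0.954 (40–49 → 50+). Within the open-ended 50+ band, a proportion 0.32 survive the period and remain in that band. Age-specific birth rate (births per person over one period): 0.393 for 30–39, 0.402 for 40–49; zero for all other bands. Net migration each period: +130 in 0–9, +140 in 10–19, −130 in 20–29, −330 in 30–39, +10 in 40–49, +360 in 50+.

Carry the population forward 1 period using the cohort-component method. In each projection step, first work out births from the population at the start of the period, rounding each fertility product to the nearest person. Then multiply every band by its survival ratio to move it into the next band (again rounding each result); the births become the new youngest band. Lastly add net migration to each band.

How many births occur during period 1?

Period 1:
Births: 4600 × 0.393 = 1808 ; 14200 × 0.402 = 5708 → total 7516
10–19: 14600 × 0.976 = 14250
20–29: 8500 × 0.96 = 8160
30–39: 8000 × 0.942 = 7536
40–49: 4600 × 0.947 = 4356
50+: 14200 × 0.954 + 12500 × 0.32 = 13547 + 4000 = 17547
Net migration: 0–9 + 130 → 7646; 10–19 + 140 → 14390; 20–29 − 130 → 8030; 30–39 − 330 → 7206; 40–49 + 10 → 4366; 50+ + 360 → 17907
End of period: [7646, 14390, 8030, 7206, 4366, 17907]

7516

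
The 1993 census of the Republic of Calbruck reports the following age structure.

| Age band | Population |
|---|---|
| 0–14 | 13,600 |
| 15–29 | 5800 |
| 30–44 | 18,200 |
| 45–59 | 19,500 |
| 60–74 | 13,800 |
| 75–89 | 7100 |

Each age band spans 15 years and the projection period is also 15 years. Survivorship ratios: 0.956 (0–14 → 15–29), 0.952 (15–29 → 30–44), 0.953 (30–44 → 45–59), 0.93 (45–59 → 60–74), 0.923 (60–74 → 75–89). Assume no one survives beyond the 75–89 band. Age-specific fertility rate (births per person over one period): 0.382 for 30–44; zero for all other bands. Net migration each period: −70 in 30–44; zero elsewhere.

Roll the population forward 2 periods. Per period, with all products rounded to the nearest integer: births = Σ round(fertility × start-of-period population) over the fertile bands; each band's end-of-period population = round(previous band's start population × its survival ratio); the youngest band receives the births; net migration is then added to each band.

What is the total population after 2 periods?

Period 1.
Births: 18200 * 0.382 = 6952
15–29: 13600 * 0.956 = 13002
30–44: 5800 * 0.952 = 5522
45–59: 18200 * 0.953 = 17345
60–74: 19500 * 0.93 = 18135
75–89: 13800 * 0.923 = 12737
Net migration: 30–44 − 70 → 5452
Giving 6952 / 13002 / 5452 / 17345 / 18135 / 12737.
Period 2.
Births: 5452 * 0.382 = 2083
15–29: 6952 * 0.956 = 6646
30–44: 13002 * 0.952 = 12378
45–59: 5452 * 0.953 = 5196
60–74: 17345 * 0.93 = 16131
75–89: 18135 * 0.923 = 16739
Net migration: 30–44 − 70 → 12308
Giving 2083 / 6646 / 12308 / 5196 / 16131 / 16739.
Total after period 2: 2083 + 6646 + 12308 + 5196 + 16131 + 16739 = 59103

59103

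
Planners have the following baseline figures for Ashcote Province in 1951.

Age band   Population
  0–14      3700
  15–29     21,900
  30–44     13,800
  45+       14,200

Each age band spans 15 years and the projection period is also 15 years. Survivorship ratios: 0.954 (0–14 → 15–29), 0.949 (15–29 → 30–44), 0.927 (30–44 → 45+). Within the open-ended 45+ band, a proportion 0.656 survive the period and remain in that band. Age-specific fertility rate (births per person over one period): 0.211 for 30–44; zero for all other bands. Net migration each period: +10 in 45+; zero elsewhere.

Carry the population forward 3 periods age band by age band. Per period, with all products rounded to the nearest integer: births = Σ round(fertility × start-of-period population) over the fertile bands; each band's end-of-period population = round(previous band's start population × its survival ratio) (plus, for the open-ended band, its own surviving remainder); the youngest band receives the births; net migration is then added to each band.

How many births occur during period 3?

707

Let band 1 be 0–14 through band 4 = 45+.
Period 1:
Births: 13800 × 0.211 = 2912
Band 2: 3700 × 0.954 = 3530
Band 3: 21900 × 0.949 = 20783
Band 4: 13800 × 0.927 + 14200 × 0.656 = 12793 + 9315 = 22108
Net migration: Band 4 + 10 → 22118
End of period: [2912, 3530, 20783, 22118]
Period 2:
Births: 20783 × 0.211 = 4385
Band 2: 2912 × 0.954 = 2778
Band 3: 3530 × 0.949 = 3350
Band 4: 20783 × 0.927 + 22118 × 0.656 = 19266 + 14509 = 33775
Net migration: Band 4 + 10 → 33785
End of period: [4385, 2778, 3350, 33785]
Period 3:
Births: 3350 × 0.211 = 707
Band 2: 4385 × 0.954 = 4183
Band 3: 2778 × 0.949 = 2636
Band 4: 3350 × 0.927 + 33785 × 0.656 = 3105 + 22163 = 25268
Net migration: Band 4 + 10 → 25278
End of period: [707, 4183, 2636, 25278]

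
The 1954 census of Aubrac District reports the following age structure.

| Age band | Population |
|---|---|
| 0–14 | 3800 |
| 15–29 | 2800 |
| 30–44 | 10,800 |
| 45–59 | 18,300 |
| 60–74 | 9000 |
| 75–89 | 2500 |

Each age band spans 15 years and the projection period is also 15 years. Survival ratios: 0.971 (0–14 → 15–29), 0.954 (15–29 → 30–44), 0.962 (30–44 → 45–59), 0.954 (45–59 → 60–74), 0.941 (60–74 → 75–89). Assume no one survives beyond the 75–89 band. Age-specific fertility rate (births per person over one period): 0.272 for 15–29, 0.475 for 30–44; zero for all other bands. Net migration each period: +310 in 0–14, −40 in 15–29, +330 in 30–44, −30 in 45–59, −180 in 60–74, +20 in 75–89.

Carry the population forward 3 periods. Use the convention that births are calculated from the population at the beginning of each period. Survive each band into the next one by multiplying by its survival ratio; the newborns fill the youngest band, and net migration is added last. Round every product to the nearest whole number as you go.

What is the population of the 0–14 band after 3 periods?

Numbering the bands 1..6 from youngest to oldest:
Period 1.
Births: 2800 × 0.272 = 762  |  10800 × 0.475 = 5130 → 5892
Band 2: 3800 × 0.971 = 3690
Band 3: 2800 × 0.954 = 2671
Band 4: 10800 × 0.962 = 10390
Band 5: 18300 × 0.954 = 17458
Band 6: 9000 × 0.941 = 8469
Net migration: Band 1 + 310 → 6202; Band 2 − 40 → 3650; Band 3 + 330 → 3001; Band 4 − 30 → 10360; Band 5 − 180 → 17278; Band 6 + 20 → 8489
End of period: [6202, 3650, 3001, 10360, 17278, 8489]
Period 2.
Births: 3650 × 0.272 = 993  |  3001 × 0.475 = 1425 → 2418
Band 2: 6202 × 0.971 = 6022
Band 3: 3650 × 0.954 = 3482
Band 4: 3001 × 0.962 = 2887
Band 5: 10360 × 0.954 = 9883
Band 6: 17278 × 0.941 = 16259
Net migration: Band 1 + 310 → 2728; Band 2 − 40 → 5982; Band 3 + 330 → 3812; Band 4 − 30 → 2857; Band 5 − 180 → 9703; Band 6 + 20 → 16279
End of period: [2728, 5982, 3812, 2857, 9703, 16279]
Period 3.
Births: 5982 × 0.272 = 1627  |  3812 × 0.475 = 1811 → 3438
Band 2: 2728 × 0.971 = 2649
Band 3: 5982 × 0.954 = 5707
Band 4: 3812 × 0.962 = 3667
Band 5: 2857 × 0.954 = 2726
Band 6: 9703 × 0.941 = 9131
Net migration: Band 1 + 310 → 3748; Band 2 − 40 → 2609; Band 3 + 330 → 6037; Band 4 − 30 → 3637; Band 5 − 180 → 2546; Band 6 + 20 → 9151
End of period: [3748, 2609, 6037, 3637, 2546, 9151]

3748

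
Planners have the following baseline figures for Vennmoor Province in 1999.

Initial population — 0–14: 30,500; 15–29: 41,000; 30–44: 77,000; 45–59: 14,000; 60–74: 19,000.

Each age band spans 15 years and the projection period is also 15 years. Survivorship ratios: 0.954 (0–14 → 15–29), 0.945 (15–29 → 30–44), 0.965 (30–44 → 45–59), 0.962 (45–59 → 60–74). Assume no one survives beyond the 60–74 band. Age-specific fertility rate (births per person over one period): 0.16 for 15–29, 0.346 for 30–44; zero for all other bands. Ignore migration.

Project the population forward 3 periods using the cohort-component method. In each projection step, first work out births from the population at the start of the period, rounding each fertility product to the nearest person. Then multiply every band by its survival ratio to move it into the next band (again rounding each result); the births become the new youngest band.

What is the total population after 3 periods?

Period 1:
Births: 41000 × 0.16 = 6560 ; 77000 × 0.346 = 26642 → total 33202
15–29: 30500 × 0.954 = 29097
30–44: 41000 × 0.945 = 38745
45–59: 77000 × 0.965 = 74305
60–74: 14000 × 0.962 = 13468
End of period: [33202, 29097, 38745, 74305, 13468]
Period 2:
Births: 29097 × 0.16 = 4656 ; 38745 × 0.346 = 13406 → total 18062
15–29: 33202 × 0.954 = 31675
30–44: 29097 × 0.945 = 27497
45–59: 38745 × 0.965 = 37389
60–74: 74305 × 0.962 = 71481
End of period: [18062, 31675, 27497, 37389, 71481]
Period 3:
Births: 31675 × 0.16 = 5068 ; 27497 × 0.346 = 9514 → total 14582
15–29: 18062 × 0.954 = 17231
30–44: 31675 × 0.945 = 29933
45–59: 27497 × 0.965 = 26535
60–74: 37389 × 0.962 = 35968
End of period: [14582, 17231, 29933, 26535, 35968]
Total after period 3: 14582 + 17231 + 29933 + 26535 + 35968 = 124249

124249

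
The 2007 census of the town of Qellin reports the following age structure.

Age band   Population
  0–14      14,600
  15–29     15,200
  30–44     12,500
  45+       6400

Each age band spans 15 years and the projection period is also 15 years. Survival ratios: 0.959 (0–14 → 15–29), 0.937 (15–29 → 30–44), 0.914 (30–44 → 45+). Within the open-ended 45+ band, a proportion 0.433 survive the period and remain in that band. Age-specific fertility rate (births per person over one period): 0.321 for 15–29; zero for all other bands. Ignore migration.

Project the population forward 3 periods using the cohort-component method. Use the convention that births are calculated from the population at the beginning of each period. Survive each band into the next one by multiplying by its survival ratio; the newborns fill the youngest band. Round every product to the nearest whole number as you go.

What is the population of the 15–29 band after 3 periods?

4310

(Bands numbered youngest = 1 to oldest = 4.)
After projecting period 1:
Births: 15200 × 0.321 = 4879
Band 2: 14600 × 0.959 = 14001
Band 3: 15200 × 0.937 = 14242
Band 4: 12500 × 0.914 + 6400 × 0.433 = 11425 + 2771 = 14196
End of period: [4879, 14001, 14242, 14196]
After projecting period 2:
Births: 14001 × 0.321 = 4494
Band 2: 4879 × 0.959 = 4679
Band 3: 14001 × 0.937 = 13119
Band 4: 14242 × 0.914 + 14196 × 0.433 = 13017 + 6147 = 19164
End of period: [4494, 4679, 13119, 19164]
After projecting period 3:
Births: 4679 × 0.321 = 1502
Band 2: 4494 × 0.959 = 4310
Band 3: 4679 × 0.937 = 4384
Band 4: 13119 × 0.914 + 19164 × 0.433 = 11991 + 8298 = 20289
End of period: [1502, 4310, 4384, 20289]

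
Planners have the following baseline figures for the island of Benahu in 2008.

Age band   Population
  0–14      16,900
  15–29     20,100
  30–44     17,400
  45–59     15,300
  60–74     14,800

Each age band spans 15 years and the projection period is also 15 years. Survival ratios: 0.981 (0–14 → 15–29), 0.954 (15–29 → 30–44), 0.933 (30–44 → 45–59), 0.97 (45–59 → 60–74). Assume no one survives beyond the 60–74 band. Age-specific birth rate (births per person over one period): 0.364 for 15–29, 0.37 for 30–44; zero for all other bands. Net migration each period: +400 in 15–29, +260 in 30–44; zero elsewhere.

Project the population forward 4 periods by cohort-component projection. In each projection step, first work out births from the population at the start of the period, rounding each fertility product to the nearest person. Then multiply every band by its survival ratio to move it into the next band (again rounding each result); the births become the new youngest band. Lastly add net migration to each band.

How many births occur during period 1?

13754

Numbering the bands 1..5 from youngest to oldest:
— Period 1 —
Births: 20100 * 0.364 = 7316, 17400 * 0.37 = 6438 → total 13754
Band 2: 16900 * 0.981 = 16579
Band 3: 20100 * 0.954 = 19175
Band 4: 17400 * 0.933 = 16234
Band 5: 15300 * 0.97 = 14841
Net migration: Band 2 + 400 → 16979; Band 3 + 260 → 19435
Population now: 0–14=13754, 15–29=16979, 30–44=19435, 45–59=16234, 60–74=14841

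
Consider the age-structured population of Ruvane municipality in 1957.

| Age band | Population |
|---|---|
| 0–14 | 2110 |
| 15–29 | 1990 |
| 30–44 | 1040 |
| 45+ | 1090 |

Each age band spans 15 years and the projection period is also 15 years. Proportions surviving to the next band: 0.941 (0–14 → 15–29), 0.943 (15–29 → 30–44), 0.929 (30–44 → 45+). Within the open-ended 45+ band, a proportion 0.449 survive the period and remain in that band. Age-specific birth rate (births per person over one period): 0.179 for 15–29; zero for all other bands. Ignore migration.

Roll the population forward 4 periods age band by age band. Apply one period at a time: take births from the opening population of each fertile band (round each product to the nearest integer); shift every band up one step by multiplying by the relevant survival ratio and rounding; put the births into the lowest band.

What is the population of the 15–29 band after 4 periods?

Let group 1 be 0–14 through group 4 = 45+.
Period 1.
Births: 1990 × 0.179 = 356
Group 2: 2110 × 0.941 = 1986
Group 3: 1990 × 0.943 = 1877
Group 4: 1040 × 0.929 + 1090 × 0.449 = 966 + 489 = 1455
End of period: [356, 1986, 1877, 1455]
Period 2.
Births: 1986 × 0.179 = 355
Group 2: 356 × 0.941 = 335
Group 3: 1986 × 0.943 = 1873
Group 4: 1877 × 0.929 + 1455 × 0.449 = 1744 + 653 = 2397
End of period: [355, 335, 1873, 2397]
Period 3.
Births: 335 × 0.179 = 60
Group 2: 355 × 0.941 = 334
Group 3: 335 × 0.943 = 316
Group 4: 1873 × 0.929 + 2397 × 0.449 = 1740 + 1076 = 2816
End of period: [60, 334, 316, 2816]
Period 4.
Births: 334 × 0.179 = 60
Group 2: 60 × 0.941 = 56
Group 3: 334 × 0.943 = 315
Group 4: 316 × 0.929 + 2816 × 0.449 = 294 + 1264 = 1558
End of period: [60, 56, 315, 1558]

56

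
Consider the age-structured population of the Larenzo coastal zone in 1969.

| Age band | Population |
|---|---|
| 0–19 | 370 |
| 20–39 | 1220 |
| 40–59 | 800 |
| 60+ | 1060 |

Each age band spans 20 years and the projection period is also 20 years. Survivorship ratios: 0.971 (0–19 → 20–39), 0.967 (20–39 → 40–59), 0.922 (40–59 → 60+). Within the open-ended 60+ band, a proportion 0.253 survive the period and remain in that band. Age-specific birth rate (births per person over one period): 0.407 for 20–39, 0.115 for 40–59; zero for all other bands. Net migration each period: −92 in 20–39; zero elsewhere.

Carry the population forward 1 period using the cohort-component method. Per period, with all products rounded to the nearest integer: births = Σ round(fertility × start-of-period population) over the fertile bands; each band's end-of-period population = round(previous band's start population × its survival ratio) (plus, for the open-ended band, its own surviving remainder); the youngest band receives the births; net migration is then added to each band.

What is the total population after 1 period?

Let band 1 be 0–19 through band 4 = 60+.
[period 1]
Births: 1220 × 0.407 = 497, 800 × 0.115 = 92 → 589
Band 2: 370 × 0.971 = 359
Band 3: 1220 × 0.967 = 1180
Band 4: 800 × 0.922 + 1060 × 0.253 = 738 + 268 = 1006
Net migration: Band 2 − 92 → 267
End of period: [589, 267, 1180, 1006]
Total after period 1: 589 + 267 + 1180 + 1006 = 3042

3042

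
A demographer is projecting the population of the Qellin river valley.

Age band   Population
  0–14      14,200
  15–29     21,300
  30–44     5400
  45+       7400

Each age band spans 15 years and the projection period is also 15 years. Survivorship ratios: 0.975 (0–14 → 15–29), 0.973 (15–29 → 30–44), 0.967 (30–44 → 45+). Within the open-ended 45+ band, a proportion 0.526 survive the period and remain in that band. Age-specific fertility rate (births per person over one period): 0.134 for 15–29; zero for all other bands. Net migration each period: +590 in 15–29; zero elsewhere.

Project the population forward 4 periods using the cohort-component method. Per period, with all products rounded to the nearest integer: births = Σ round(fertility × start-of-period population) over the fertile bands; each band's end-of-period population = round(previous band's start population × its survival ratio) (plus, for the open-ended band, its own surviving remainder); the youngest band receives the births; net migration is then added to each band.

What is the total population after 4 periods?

20961

(Bands numbered youngest = 1 to oldest = 4.)
Period 1:
Births: 21300 × 0.134 = 2854
Band 2: 14200 × 0.975 = 13845
Band 3: 21300 × 0.973 = 20725
Band 4: 5400 × 0.967 + 7400 × 0.526 = 5222 + 3892 = 9114
Net migration: Band 2 + 590 → 14435
→ [2854, 14435, 20725, 9114]
Period 2:
Births: 14435 × 0.134 = 1934
Band 2: 2854 × 0.975 = 2783
Band 3: 14435 × 0.973 = 14045
Band 4: 20725 × 0.967 + 9114 × 0.526 = 20041 + 4794 = 24835
Net migration: Band 2 + 590 → 3373
→ [1934, 3373, 14045, 24835]
Period 3:
Births: 3373 × 0.134 = 452
Band 2: 1934 × 0.975 = 1886
Band 3: 3373 × 0.973 = 3282
Band 4: 14045 × 0.967 + 24835 × 0.526 = 13582 + 13063 = 26645
Net migration: Band 2 + 590 → 2476
→ [452, 2476, 3282, 26645]
Period 4:
Births: 2476 × 0.134 = 332
Band 2: 452 × 0.975 = 441
Band 3: 2476 × 0.973 = 2409
Band 4: 3282 × 0.967 + 26645 × 0.526 = 3174 + 14015 = 17189
Net migration: Band 2 + 590 → 1031
→ [332, 1031, 2409, 17189]
Total after period 4: 332 + 1031 + 2409 + 17189 = 20961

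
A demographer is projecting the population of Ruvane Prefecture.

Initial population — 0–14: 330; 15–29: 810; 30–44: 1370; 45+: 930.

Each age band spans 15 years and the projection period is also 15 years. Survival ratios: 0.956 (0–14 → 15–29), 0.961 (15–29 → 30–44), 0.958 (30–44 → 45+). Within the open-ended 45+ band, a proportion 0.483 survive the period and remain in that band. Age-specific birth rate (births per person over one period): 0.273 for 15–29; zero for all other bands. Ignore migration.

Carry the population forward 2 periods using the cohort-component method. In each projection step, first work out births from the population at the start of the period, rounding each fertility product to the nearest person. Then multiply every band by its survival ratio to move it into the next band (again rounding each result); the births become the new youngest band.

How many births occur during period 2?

(Groups numbered youngest = 1 to oldest = 4.)
Period 1:
Births: 810 × 0.273 = 221
Group 2: 330 × 0.956 = 315
Group 3: 810 × 0.961 = 778
Group 4: 1370 × 0.958 + 930 × 0.483 = 1312 + 449 = 1761
Population now: 0–14=221, 15–29=315, 30–44=778, 45+=1761
Period 2:
Births: 315 × 0.273 = 86
Group 2: 221 × 0.956 = 211
Group 3: 315 × 0.961 = 303
Group 4: 778 × 0.958 + 1761 × 0.483 = 745 + 851 = 1596
Population now: 0–14=86, 15–29=211, 30–44=303, 45+=1596

86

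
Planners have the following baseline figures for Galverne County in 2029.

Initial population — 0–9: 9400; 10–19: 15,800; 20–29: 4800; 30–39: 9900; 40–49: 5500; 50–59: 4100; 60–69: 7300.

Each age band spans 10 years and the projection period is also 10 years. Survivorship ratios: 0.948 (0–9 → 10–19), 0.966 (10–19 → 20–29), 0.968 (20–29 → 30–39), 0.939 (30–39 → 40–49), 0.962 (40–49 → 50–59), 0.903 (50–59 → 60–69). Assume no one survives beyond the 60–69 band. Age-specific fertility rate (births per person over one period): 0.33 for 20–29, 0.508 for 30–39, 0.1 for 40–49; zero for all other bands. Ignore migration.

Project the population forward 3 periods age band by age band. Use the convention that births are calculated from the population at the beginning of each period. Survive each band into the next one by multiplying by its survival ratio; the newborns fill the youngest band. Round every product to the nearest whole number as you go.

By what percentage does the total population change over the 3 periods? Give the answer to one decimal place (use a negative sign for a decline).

Let group 1 be 0–9 through group 7 = 60–69.
Period 1:
Births: 4800 × 0.33 = 1584 ; 9900 × 0.508 = 5029 ; 5500 × 0.1 = 550 — total 7163
Group 2: 9400 × 0.948 = 8911
Group 3: 15800 × 0.966 = 15263
Group 4: 4800 × 0.968 = 4646
Group 5: 9900 × 0.939 = 9296
Group 6: 5500 × 0.962 = 5291
Group 7: 4100 × 0.903 = 3702
Giving 7163 / 8911 / 15263 / 4646 / 9296 / 5291 / 3702.
Period 2:
Births: 15263 × 0.33 = 5037 ; 4646 × 0.508 = 2360 ; 9296 × 0.1 = 930 — total 8327
Group 2: 7163 × 0.948 = 6791
Group 3: 8911 × 0.966 = 8608
Group 4: 15263 × 0.968 = 14775
Group 5: 4646 × 0.939 = 4363
Group 6: 9296 × 0.962 = 8943
Group 7: 5291 × 0.903 = 4778
Giving 8327 / 6791 / 8608 / 14775 / 4363 / 8943 / 4778.
Period 3:
Births: 8608 × 0.33 = 2841 ; 14775 × 0.508 = 7506 ; 4363 × 0.1 = 436 — total 10783
Group 2: 8327 × 0.948 = 7894
Group 3: 6791 × 0.966 = 6560
Group 4: 8608 × 0.968 = 8333
Group 5: 14775 × 0.939 = 13874
Group 6: 4363 × 0.962 = 4197
Group 7: 8943 × 0.903 = 8076
Giving 10783 / 7894 / 6560 / 8333 / 13874 / 4197 / 8076.
Total: 56800 → 59717; change = 2917; percentage change = 5.1%

5.1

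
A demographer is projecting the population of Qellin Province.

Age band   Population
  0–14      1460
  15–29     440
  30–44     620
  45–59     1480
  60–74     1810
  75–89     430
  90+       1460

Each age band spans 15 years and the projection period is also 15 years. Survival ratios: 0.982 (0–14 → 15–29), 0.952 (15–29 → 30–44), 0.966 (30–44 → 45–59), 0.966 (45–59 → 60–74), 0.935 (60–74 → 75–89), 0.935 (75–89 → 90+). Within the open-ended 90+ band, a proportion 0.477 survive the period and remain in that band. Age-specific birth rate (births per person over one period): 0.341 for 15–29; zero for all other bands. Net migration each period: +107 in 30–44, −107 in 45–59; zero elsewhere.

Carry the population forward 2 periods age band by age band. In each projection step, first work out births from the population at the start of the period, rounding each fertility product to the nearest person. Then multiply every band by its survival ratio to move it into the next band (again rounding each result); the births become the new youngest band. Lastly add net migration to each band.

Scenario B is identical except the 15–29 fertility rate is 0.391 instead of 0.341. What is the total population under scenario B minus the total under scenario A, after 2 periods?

Period 1.
Births: 440 × 0.341 = 150
15–29: 1460 × 0.982 = 1434
30–44: 440 × 0.952 = 419
45–59: 620 × 0.966 = 599
60–74: 1480 × 0.966 = 1430
75–89: 1810 × 0.935 = 1692
90+: 430 × 0.935 + 1460 × 0.477 = 402 + 696 = 1098
Net migration: 30–44 + 107 → 526; 45–59 − 107 → 492
Population now: 0–14=150, 15–29=1434, 30–44=526, 45–59=492, 60–74=1430, 75–89=1692, 90+=1098
Period 2.
Births: 1434 × 0.341 = 489
15–29: 150 × 0.982 = 147
30–44: 1434 × 0.952 = 1365
45–59: 526 × 0.966 = 508
60–74: 492 × 0.966 = 475
75–89: 1430 × 0.935 = 1337
90+: 1692 × 0.935 + 1098 × 0.477 = 1582 + 524 = 2106
Net migration: 30–44 + 107 → 1472; 45–59 − 107 → 401
Population now: 0–14=489, 15–29=147, 30–44=1472, 45–59=401, 60–74=475, 75–89=1337, 90+=2106
Scenario A total after 2 periods: 6427
Scenario B projection —
Period 1.
Births: 440 × 0.391 = 172
15–29: 1460 × 0.982 = 1434
30–44: 440 × 0.952 = 419
45–59: 620 × 0.966 = 599
60–74: 1480 × 0.966 = 1430
75–89: 1810 × 0.935 = 1692
90+: 430 × 0.935 + 1460 × 0.477 = 402 + 696 = 1098
Net migration: 30–44 + 107 → 526; 45–59 − 107 → 492
Population now: 0–14=172, 15–29=1434, 30–44=526, 45–59=492, 60–74=1430, 75–89=1692, 90+=1098
Period 2.
Births: 1434 × 0.391 = 561
15–29: 172 × 0.982 = 169
30–44: 1434 × 0.952 = 1365
45–59: 526 × 0.966 = 508
60–74: 492 × 0.966 = 475
75–89: 1430 × 0.935 = 1337
90+: 1692 × 0.935 + 1098 × 0.477 = 1582 + 524 = 2106
Net migration: 30–44 + 107 → 1472; 45–59 − 107 → 401
Population now: 0–14=561, 15–29=169, 30–44=1472, 45–59=401, 60–74=475, 75–89=1337, 90+=2106
Scenario B total after 2 periods: 6521
Difference B − A = 6521 − 6427 = 94

94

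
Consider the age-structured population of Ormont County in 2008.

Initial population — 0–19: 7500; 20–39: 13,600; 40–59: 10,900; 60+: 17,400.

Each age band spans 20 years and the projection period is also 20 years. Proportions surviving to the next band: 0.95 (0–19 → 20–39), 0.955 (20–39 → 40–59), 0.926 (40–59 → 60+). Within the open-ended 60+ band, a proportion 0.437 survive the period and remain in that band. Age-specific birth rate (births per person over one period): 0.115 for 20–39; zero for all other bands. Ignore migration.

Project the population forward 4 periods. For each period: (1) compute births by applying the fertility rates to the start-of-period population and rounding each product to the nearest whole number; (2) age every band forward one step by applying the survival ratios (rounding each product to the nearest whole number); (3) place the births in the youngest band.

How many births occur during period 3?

171

Call the groups 1 to 4, youngest first.
[period 1]
Births: 13600 × 0.115 = 1564
Group 2: 7500 × 0.95 = 7125
Group 3: 13600 × 0.955 = 12988
Group 4: 10900 × 0.926 + 17400 × 0.437 = 10093 + 7604 = 17697
Giving 1564 / 7125 / 12988 / 17697.
[period 2]
Births: 7125 × 0.115 = 819
Group 2: 1564 × 0.95 = 1486
Group 3: 7125 × 0.955 = 6804
Group 4: 12988 × 0.926 + 17697 × 0.437 = 12027 + 7734 = 19761
Giving 819 / 1486 / 6804 / 19761.
[period 3]
Births: 1486 × 0.115 = 171
Group 2: 819 × 0.95 = 778
Group 3: 1486 × 0.955 = 1419
Group 4: 6804 × 0.926 + 19761 × 0.437 = 6301 + 8636 = 14937
Giving 171 / 778 / 1419 / 14937.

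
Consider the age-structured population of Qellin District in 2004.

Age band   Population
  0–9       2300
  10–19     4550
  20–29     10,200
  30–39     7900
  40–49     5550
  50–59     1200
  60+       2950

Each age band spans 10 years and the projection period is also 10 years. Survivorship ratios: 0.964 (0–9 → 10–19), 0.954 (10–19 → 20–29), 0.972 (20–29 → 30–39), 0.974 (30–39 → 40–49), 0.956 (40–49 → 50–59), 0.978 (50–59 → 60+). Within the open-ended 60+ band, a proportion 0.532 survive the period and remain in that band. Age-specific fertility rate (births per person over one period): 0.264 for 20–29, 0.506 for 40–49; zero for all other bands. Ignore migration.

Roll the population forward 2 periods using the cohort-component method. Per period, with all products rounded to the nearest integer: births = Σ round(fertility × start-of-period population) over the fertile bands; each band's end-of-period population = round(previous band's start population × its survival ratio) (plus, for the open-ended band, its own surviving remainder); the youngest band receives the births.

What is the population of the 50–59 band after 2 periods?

7356

[period 1]
Births: 10200 × 0.264 = 2693, 5550 × 0.506 = 2808 → 5501
10–19: 2300 × 0.964 = 2217
20–29: 4550 × 0.954 = 4341
30–39: 10200 × 0.972 = 9914
40–49: 7900 × 0.974 = 7695
50–59: 5550 × 0.956 = 5306
60+: 1200 × 0.978 + 2950 × 0.532 = 1174 + 1569 = 2743
End of period: [5501, 2217, 4341, 9914, 7695, 5306, 2743]
[period 2]
Births: 4341 × 0.264 = 1146, 7695 × 0.506 = 3894 → 5040
10–19: 5501 × 0.964 = 5303
20–29: 2217 × 0.954 = 2115
30–39: 4341 × 0.972 = 4219
40–49: 9914 × 0.974 = 9656
50–59: 7695 × 0.956 = 7356
60+: 5306 × 0.978 + 2743 × 0.532 = 5189 + 1459 = 6648
End of period: [5040, 5303, 2115, 4219, 9656, 7356, 6648]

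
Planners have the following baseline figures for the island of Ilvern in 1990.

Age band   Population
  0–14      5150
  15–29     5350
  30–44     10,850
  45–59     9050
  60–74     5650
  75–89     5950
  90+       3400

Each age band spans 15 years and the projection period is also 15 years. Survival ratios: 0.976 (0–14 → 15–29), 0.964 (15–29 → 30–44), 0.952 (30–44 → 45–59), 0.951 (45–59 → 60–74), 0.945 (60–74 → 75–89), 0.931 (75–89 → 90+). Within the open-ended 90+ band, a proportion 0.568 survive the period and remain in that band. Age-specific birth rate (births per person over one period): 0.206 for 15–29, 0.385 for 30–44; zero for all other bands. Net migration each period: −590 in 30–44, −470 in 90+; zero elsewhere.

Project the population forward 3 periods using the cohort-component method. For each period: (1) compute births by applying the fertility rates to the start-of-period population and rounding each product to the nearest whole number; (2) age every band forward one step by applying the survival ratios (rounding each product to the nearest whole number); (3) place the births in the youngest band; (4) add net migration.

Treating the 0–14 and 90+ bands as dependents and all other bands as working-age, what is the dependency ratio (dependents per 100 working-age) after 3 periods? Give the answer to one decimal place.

59.5

Period 1:
Births: 5350 × 0.206 = 1102 ; 10850 × 0.385 = 4177 — total 5279
15–29: 5150 × 0.976 = 5026
30–44: 5350 × 0.964 = 5157
45–59: 10850 × 0.952 = 10329
60–74: 9050 × 0.951 = 8607
75–89: 5650 × 0.945 = 5339
90+: 5950 × 0.931 + 3400 × 0.568 = 5539 + 1931 = 7470
Net migration: 30–44 − 590 → 4567; 90+ − 470 → 7000
→ [5279, 5026, 4567, 10329, 8607, 5339, 7000]
Period 2:
Births: 5026 × 0.206 = 1035 ; 4567 × 0.385 = 1758 — total 2793
15–29: 5279 × 0.976 = 5152
30–44: 5026 × 0.964 = 4845
45–59: 4567 × 0.952 = 4348
60–74: 10329 × 0.951 = 9823
75–89: 8607 × 0.945 = 8134
90+: 5339 × 0.931 + 7000 × 0.568 = 4971 + 3976 = 8947
Net migration: 30–44 − 590 → 4255; 90+ − 470 → 8477
→ [2793, 5152, 4255, 4348, 9823, 8134, 8477]
Period 3:
Births: 5152 × 0.206 = 1061 ; 4255 × 0.385 = 1638 — total 2699
15–29: 2793 × 0.976 = 2726
30–44: 5152 × 0.964 = 4967
45–59: 4255 × 0.952 = 4051
60–74: 4348 × 0.951 = 4135
75–89: 9823 × 0.945 = 9283
90+: 8134 × 0.931 + 8477 × 0.568 = 7573 + 4815 = 12388
Net migration: 30–44 − 590 → 4377; 90+ − 470 → 11918
→ [2699, 2726, 4377, 4051, 4135, 9283, 11918]
Dependents (band 0–14 + band 90+) = 2699 + 11918 = 14617; working-age = 24572; ratio = 14617/24572 × 100 = 59.5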